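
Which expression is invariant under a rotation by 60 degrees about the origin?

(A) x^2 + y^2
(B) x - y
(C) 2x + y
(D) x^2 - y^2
A

A rotation by 60 degrees sends (x, y) to (x/2 - sqrt(3)y/2, sqrt(3)x/2 + y/2).
Substitute the transformed coordinates into each option and compare with the original:
(A) x^2 + y^2  ->  (x/2 - sqrt(3)y/2)^2 + (sqrt(3)x/2 + y/2)^2 = x^2 + y^2   [equals x^2 + y^2: invariant]
(B) x - y  ->  (x/2 - sqrt(3)y/2) - (sqrt(3)x/2 + y/2) = -sqrt(3)x/2 + x/2 - sqrt(3)y/2 - y/2   [differs from x - y: not invariant]
(C) 2x + y  ->  2(x/2 - sqrt(3)y/2) + (sqrt(3)x/2 + y/2) = sqrt(3)x/2 + x - sqrt(3)y + y/2   [differs from 2x + y: not invariant]
(D) x^2 - y^2  ->  (x/2 - sqrt(3)y/2)^2 - (sqrt(3)x/2 + y/2)^2 = -x^2/2 - sqrt(3)xy + y^2/2   [differs from x^2 - y^2: not invariant]

Only option (A), x^2 + y^2, is unchanged by the transformation.
Geometrically, x^2 + y^2 is the squared distance from the origin, which every rotation about the origin preserves.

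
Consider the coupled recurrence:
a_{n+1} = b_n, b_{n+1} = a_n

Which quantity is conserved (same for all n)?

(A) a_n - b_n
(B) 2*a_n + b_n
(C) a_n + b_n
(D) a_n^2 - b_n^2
C

Replace a_n by a_{n+1} = b_n and b_n by b_{n+1} = a_n in each option and simplify:
(A) a_n - b_n  ->  (b_n) - (a_n) = -a_n + b_n   [not conserved]
(B) 2*a_n + b_n  ->  2*(b_n) + (a_n) = a_n + 2*b_n   [not conserved]
(C) a_n + b_n  ->  (b_n) + (a_n) = a_n + b_n   [conserved]
(D) a_n^2 - b_n^2  ->  (b_n)^2 - (a_n)^2 = -a_n^2 + b_n^2   [not conserved]

Only (C) a_n + b_n returns to itself after one step, so it is the conserved quantity.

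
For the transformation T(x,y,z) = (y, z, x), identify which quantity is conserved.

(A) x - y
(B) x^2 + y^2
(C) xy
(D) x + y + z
D

Apply T(x,y,z) = (y, z, x) to each option, i.e. replace (x, y, z) by the transformed coordinates.
Substitute the transformed coordinates into each option and compare with the original:
(A) x - y  ->  (y) - (z) = y - z   [differs from x - y: not invariant]
(B) x^2 + y^2  ->  (y)^2 + (z)^2 = y^2 + z^2   [differs from x^2 + y^2: not invariant]
(C) xy  ->  (y)(z) = yz   [differs from xy: not invariant]
(D) x + y + z  ->  (y) + (z) + (x) = x + y + z   [equals x + y + z: invariant]

Only option (D), x + y + z, is unchanged by the transformation.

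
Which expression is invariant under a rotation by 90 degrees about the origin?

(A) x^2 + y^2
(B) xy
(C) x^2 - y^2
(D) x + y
A

A rotation by 90 degrees sends (x, y) to (-y, x).
Substitute the transformed coordinates into each option and compare with the original:
(A) x^2 + y^2  ->  (-y)^2 + (x)^2 = x^2 + y^2   [equals x^2 + y^2: invariant]
(B) xy  ->  (-y)(x) = -xy   [differs from xy: not invariant]
(C) x^2 - y^2  ->  (-y)^2 - (x)^2 = -x^2 + y^2   [differs from x^2 - y^2: not invariant]
(D) x + y  ->  (-y) + (x) = x - y   [differs from x + y: not invariant]

Only option (A), x^2 + y^2, is unchanged by the transformation.
Geometrically, x^2 + y^2 is the squared distance from the origin, which every rotation about the origin preserves.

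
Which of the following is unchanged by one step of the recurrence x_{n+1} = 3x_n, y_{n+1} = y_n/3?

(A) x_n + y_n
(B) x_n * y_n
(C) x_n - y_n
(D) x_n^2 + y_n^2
B

For the recurrence x_{n+1} = 3x_n, y_{n+1} = y_n/3:

x_{n+1} * y_{n+1} = (3x_n) * (y_n/3) = x_n * y_n
The product is conserved.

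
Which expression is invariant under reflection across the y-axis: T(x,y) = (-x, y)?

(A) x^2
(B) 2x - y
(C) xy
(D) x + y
A

The map is reflection across the y-axis: T(x,y) = (-x, y).
Substitute the transformed coordinates into each option and compare with the original:
(A) x^2  ->  (-x)^2 = x^2   [equals x^2: invariant]
(B) 2x - y  ->  2(-x) - (y) = -2x - y   [differs from 2x - y: not invariant]
(C) xy  ->  (-x)(y) = -xy   [differs from xy: not invariant]
(D) x + y  ->  (-x) + (y) = -x + y   [differs from x + y: not invariant]

Only option (A), x^2, is unchanged by the transformation.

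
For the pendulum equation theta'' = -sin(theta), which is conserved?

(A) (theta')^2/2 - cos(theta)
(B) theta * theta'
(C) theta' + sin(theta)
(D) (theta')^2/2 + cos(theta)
A

A first integral I satisfies dI/dt = 0 along every solution. Differentiate each option and use the equation of motion:
(A) d/dt[(theta')^2/2 - cos(theta)] = theta' theta'' + sin(theta) theta' = theta'(-sin(theta)) + theta' sin(theta) = 0
(B) d/dt[theta * theta'] = (theta')^2 + theta theta'' = (theta')^2 - theta sin(theta), not identically 0
(C) d/dt[theta' + sin(theta)] = theta'' + cos(theta) theta' = -sin(theta) + theta' cos(theta), not identically 0
(D) d/dt[(theta')^2/2 + cos(theta)] = theta' theta'' - sin(theta) theta' = -2 theta' sin(theta), not identically 0

Only (A) has zero time-derivative. This is the total energy: kinetic (theta')^2/2 plus potential -cos(theta).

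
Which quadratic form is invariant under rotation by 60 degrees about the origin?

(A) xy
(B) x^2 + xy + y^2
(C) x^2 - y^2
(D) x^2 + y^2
D

Rotation by 60 degrees sends (x, y) to (x/2 - sqrt(3)y/2, sqrt(3)x/2 + y/2).
Substitute the transformed coordinates into each option and compare with the original:
(A) xy  ->  (x/2 - sqrt(3)y/2)(sqrt(3)x/2 + y/2) = sqrt(3)x^2/4 - xy/2 - sqrt(3)y^2/4   [differs from xy: not invariant]
(B) x^2 + xy + y^2  ->  (x/2 - sqrt(3)y/2)^2 + (x/2 - sqrt(3)y/2)(sqrt(3)x/2 + y/2) + (sqrt(3)x/2 + y/2)^2 = sqrt(3)x^2/4 + x^2 - xy/2 - sqrt(3)y^2/4 + y^2   [differs from x^2 + xy + y^2: not invariant]
(C) x^2 - y^2  ->  (x/2 - sqrt(3)y/2)^2 - (sqrt(3)x/2 + y/2)^2 = -x^2/2 - sqrt(3)xy + y^2/2   [differs from x^2 - y^2: not invariant]
(D) x^2 + y^2  ->  (x/2 - sqrt(3)y/2)^2 + (sqrt(3)x/2 + y/2)^2 = x^2 + y^2   [equals x^2 + y^2: invariant]

Only option (D), x^2 + y^2, is unchanged by the transformation.
x^2 + y^2 is the squared distance from the origin, which rotations preserve.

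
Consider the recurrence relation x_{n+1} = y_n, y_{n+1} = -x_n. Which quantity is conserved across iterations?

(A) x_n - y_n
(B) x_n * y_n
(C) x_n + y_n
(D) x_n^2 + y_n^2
D

For the recurrence x_{n+1} = y_n, y_{n+1} = -x_n:

x_{n+1}^2 + y_{n+1}^2 = y_n^2 + (-x_n)^2 = x_n^2 + y_n^2
The sum of squares is conserved (like energy in a harmonic oscillator).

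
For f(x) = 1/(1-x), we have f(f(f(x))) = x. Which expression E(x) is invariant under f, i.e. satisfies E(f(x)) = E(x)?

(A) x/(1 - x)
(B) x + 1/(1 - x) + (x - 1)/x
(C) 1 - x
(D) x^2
B

Replace x by f(x) = 1/(1 - x) in each option and simplify. As a quick numerical cross-check, also compare E(4) with E(f(4)) = E(-1/3).

(A) x/(1 - x)  ->  (1/(1 - x))/(1 - (1/(1 - x))) = -1/x; check: E(4) = -4/3 but E(-1/3) = -1/4.   [not invariant]
(B) x + 1/(1 - x) + (x - 1)/x  ->  (1/(1 - x)) + 1/(1 - (1/(1 - x))) + ((1/(1 - x)) - 1)/(1/(1 - x)), which simplifies back to x + 1/(1 - x) + (x - 1)/x; check: E(4) = 53/12, E(-1/3) = 53/12.   [invariant]
(C) 1 - x  ->  1 - (1/(1 - x)) = x/(x - 1); check: E(4) = -3 but E(-1/3) = 4/3.   [not invariant]
(D) x^2  ->  (1/(1 - x))^2 = (x - 1)^(-2); check: E(4) = 16 but E(-1/3) = 1/9.   [not invariant]

Only (B) is unchanged. Indeed f(f(x)) = 1/(1 - 1/(1-x)) = (1-x)/(-x) = (x-1)/x, so E(x) = x + f(x) + f(f(x)) is the sum over the whole 3-cycle; applying f just permutes the three terms cyclically (x -> f(x) -> f(f(x)) -> x), leaving the sum unchanged.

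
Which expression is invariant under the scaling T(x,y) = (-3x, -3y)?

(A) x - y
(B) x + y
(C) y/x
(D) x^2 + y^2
C

Under the uniform scaling T(x,y) = (-3x, -3y):
Substitute the transformed coordinates into each option and compare with the original:
(A) x - y  ->  (-3x) - (-3y) = -3x + 3y   [differs from x - y: not invariant]
(B) x + y  ->  (-3x) + (-3y) = -3x - 3y   [differs from x + y: not invariant]
(C) y/x  ->  (-3y)/(-3x) = y/x   [equals y/x: invariant]
(D) x^2 + y^2  ->  (-3x)^2 + (-3y)^2 = 9x^2 + 9y^2   [differs from x^2 + y^2: not invariant]

Only option (C), y/x, is unchanged by the transformation.
The common factor -3 cancels in a ratio of coordinates, while sums, products and sums of squares pick up factors of -3 or 9.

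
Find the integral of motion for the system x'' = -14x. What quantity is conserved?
E = (x')^2 + 14x^2

Multiply the equation by x':
x' * x'' = -14x * x'
The left side is d/dt[(x')^2/2] and the right side is d/dt[-14x^2/2], so
d/dt[(x')^2/2 + 14x^2/2] = 0, i.e. (x')^2/2 + 14x^2/2 = constant.
Multiplying by 2, the integral of motion is E = (x')^2 + 14x^2.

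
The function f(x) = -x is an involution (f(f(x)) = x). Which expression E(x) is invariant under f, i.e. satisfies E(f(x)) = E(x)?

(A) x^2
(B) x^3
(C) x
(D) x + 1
A

Replace x by f(x) = -x in each option and simplify. As a quick numerical cross-check, also compare E(4) with E(f(4)) = E(-4).

(A) x^2  ->  (-x)^2, which simplifies back to x^2; check: E(4) = 16, E(-4) = 16.   [invariant]
(B) x^3  ->  (-x)^3 = -x^3; check: E(4) = 64 but E(-4) = -64.   [not invariant]
(C) x  ->  (-x) = -x; check: E(4) = 4 but E(-4) = -4.   [not invariant]
(D) x + 1  ->  (-x) + 1 = 1 - x; check: E(4) = 5 but E(-4) = -3.   [not invariant]

Only (A) is unchanged. E is symmetric under swapping x with f(x) = -x, which is exactly what an involution does.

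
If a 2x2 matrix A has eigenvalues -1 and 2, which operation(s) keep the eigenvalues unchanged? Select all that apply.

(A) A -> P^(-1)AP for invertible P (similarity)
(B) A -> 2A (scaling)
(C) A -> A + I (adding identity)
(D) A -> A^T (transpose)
A and D

Eigenvalues are preserved by:
1. Similarity transformations: A -> P^(-1)AP (same characteristic polynomial)
2. Transpose: A^T has the same eigenvalues as A

Eigenvalues are NOT preserved by:
- Adding identity: eigenvalues become -1+1, 2+1
- Scaling: eigenvalues become -2, 4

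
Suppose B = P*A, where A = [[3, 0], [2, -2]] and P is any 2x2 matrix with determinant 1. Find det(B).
-6

By the multiplicative property of determinants, det(B) = det(P*A) = det(P) * det(A) = det(A),
so the determinant is invariant under multiplication by any determinant-1 matrix; we just need det(A).

det(A) = (3)(-2) - (0)(2) = -6 - 0 = -6

Therefore det(B) = 1 * (-6) = -6.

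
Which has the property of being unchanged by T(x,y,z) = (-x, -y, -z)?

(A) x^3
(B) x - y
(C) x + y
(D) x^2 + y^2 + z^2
D

Apply T(x,y,z) = (-x, -y, -z) to each option, i.e. replace (x, y, z) by the transformed coordinates.
Substitute the transformed coordinates into each option and compare with the original:
(A) x^3  ->  (-x)^3 = -x^3   [differs from x^3: not invariant]
(B) x - y  ->  (-x) - (-y) = -x + y   [differs from x - y: not invariant]
(C) x + y  ->  (-x) + (-y) = -x - y   [differs from x + y: not invariant]
(D) x^2 + y^2 + z^2  ->  (-x)^2 + (-y)^2 + (-z)^2 = x^2 + y^2 + z^2   [equals x^2 + y^2 + z^2: invariant]

Only option (D), x^2 + y^2 + z^2, is unchanged by the transformation.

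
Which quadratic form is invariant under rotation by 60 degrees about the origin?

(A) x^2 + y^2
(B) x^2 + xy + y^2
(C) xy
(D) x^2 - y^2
A

Rotation by 60 degrees sends (x, y) to (x/2 - sqrt(3)y/2, sqrt(3)x/2 + y/2).
Substitute the transformed coordinates into each option and compare with the original:
(A) x^2 + y^2  ->  (x/2 - sqrt(3)y/2)^2 + (sqrt(3)x/2 + y/2)^2 = x^2 + y^2   [equals x^2 + y^2: invariant]
(B) x^2 + xy + y^2  ->  (x/2 - sqrt(3)y/2)^2 + (x/2 - sqrt(3)y/2)(sqrt(3)x/2 + y/2) + (sqrt(3)x/2 + y/2)^2 = sqrt(3)x^2/4 + x^2 - xy/2 - sqrt(3)y^2/4 + y^2   [differs from x^2 + xy + y^2: not invariant]
(C) xy  ->  (x/2 - sqrt(3)y/2)(sqrt(3)x/2 + y/2) = sqrt(3)x^2/4 - xy/2 - sqrt(3)y^2/4   [differs from xy: not invariant]
(D) x^2 - y^2  ->  (x/2 - sqrt(3)y/2)^2 - (sqrt(3)x/2 + y/2)^2 = -x^2/2 - sqrt(3)xy + y^2/2   [differs from x^2 - y^2: not invariant]

Only option (A), x^2 + y^2, is unchanged by the transformation.
x^2 + y^2 is the squared distance from the origin, which rotations preserve.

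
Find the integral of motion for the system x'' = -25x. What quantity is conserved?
E = (x')^2 + 25x^2

Multiply the equation by x':
x' * x'' = -25x * x'
The left side is d/dt[(x')^2/2] and the right side is d/dt[-25x^2/2], so
d/dt[(x')^2/2 + 25x^2/2] = 0, i.e. (x')^2/2 + 25x^2/2 = constant.
Multiplying by 2, the integral of motion is E = (x')^2 + 25x^2.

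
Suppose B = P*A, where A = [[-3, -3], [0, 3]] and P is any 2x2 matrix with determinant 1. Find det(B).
-9

By the multiplicative property of determinants, det(B) = det(P*A) = det(P) * det(A) = det(A),
so the determinant is invariant under multiplication by any determinant-1 matrix; we just need det(A).

det(A) = (-3)(3) - (-3)(0) = -9 - 0 = -9

Therefore det(B) = 1 * (-9) = -9.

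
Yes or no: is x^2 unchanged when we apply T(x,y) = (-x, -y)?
Yes

Substitute T(x,y) = (-x, -y) into the expression and compare with the original.

Original: x^2
After applying T: (-x)^2 = x^2

This is identical to the original x^2, so the expression is invariant.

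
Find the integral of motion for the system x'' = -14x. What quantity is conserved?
E = (x')^2 + 14x^2

Multiply the equation by x':
x' * x'' = -14x * x'
The left side is d/dt[(x')^2/2] and the right side is d/dt[-14x^2/2], so
d/dt[(x')^2/2 + 14x^2/2] = 0, i.e. (x')^2/2 + 14x^2/2 = constant.
Multiplying by 2, the integral of motion is E = (x')^2 + 14x^2.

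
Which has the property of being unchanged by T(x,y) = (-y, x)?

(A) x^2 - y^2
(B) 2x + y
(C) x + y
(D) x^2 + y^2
D

An expression E(x,y) is invariant under T if E(T(x,y)) = E(x,y). Here T(x,y) = (-y, x).
Substitute the transformed coordinates into each option and compare with the original:
(A) x^2 - y^2  ->  (-y)^2 - (x)^2 = -x^2 + y^2   [differs from x^2 - y^2: not invariant]
(B) 2x + y  ->  2(-y) + (x) = x - 2y   [differs from 2x + y: not invariant]
(C) x + y  ->  (-y) + (x) = x - y   [differs from x + y: not invariant]
(D) x^2 + y^2  ->  (-y)^2 + (x)^2 = x^2 + y^2   [equals x^2 + y^2: invariant]

Only option (D), x^2 + y^2, is unchanged by the transformation.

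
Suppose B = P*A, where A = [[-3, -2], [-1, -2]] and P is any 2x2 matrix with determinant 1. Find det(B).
4

By the multiplicative property of determinants, det(B) = det(P*A) = det(P) * det(A) = det(A),
so the determinant is invariant under multiplication by any determinant-1 matrix; we just need det(A).

det(A) = (-3)(-2) - (-2)(-1) = 6 - 2 = 4

Therefore det(B) = 1 * 4 = 4.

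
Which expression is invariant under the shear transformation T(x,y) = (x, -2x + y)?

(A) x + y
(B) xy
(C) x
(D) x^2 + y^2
C

Under the shear T(x,y) = (x, -2x + y):
Substitute the transformed coordinates into each option and compare with the original:
(A) x + y  ->  (x) + (-2x + y) = -x + y   [differs from x + y: not invariant]
(B) xy  ->  (x)(-2x + y) = -2x^2 + xy   [differs from xy: not invariant]
(C) x  ->  (x) = x   [equals x: invariant]
(D) x^2 + y^2  ->  (x)^2 + (-2x + y)^2 = 5x^2 - 4xy + y^2   [differs from x^2 + y^2: not invariant]

Only option (C), x, is unchanged by the transformation.
A vertical shear moves points parallel to the y-axis, so the x-coordinate (and any function of x alone) is unchanged.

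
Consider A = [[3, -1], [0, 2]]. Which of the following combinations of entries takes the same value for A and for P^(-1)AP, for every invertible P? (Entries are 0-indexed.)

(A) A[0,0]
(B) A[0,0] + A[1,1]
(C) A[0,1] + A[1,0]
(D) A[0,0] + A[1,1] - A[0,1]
B

A[0,0] + A[1,1] is the trace of A. By the cyclic property of the trace, tr(P^(-1)AP) = tr(APP^(-1)) = tr(A), so it is the same for every matrix similar to A.

The other combinations are not similarity invariants. For example, take P = [[1, 1], [1, 2]] (det P = 1), so P^(-1) = [[2, -1], [-1, 1]] and
B = P^(-1)AP = [[2, -2], [0, 3]].
Evaluating each option on A and on B:
(A) A[0,0]: 3 for A, 2 for B -> changes
(B) A[0,0] + A[1,1]: 5 for A, 5 for B -> unchanged
(C) A[0,1] + A[1,0]: -1 for A, -2 for B -> changes
(D) A[0,0] + A[1,1] - A[0,1]: 6 for A, 7 for B -> changes

Only (B) A[0,0] + A[1,1] = 5 survives (and it does so for every P, not just this one), so it is the invariant.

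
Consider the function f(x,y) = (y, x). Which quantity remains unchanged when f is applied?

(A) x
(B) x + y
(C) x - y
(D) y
B

For f(x,y) = (y, x):
After applying f: x' = y, y' = x. So x' + y' = y + x = x + y.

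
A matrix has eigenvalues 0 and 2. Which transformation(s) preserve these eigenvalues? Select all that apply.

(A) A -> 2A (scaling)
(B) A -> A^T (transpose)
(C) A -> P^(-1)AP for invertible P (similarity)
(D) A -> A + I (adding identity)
B and C

Eigenvalues are preserved by:
1. Similarity transformations: A -> P^(-1)AP (same characteristic polynomial)
2. Transpose: A^T has the same eigenvalues as A

Eigenvalues are NOT preserved by:
- Adding identity: eigenvalues become 0+1, 2+1
- Scaling: eigenvalues become 0, 4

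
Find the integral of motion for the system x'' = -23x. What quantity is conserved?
E = (x')^2 + 23x^2

Multiply the equation by x':
x' * x'' = -23x * x'
The left side is d/dt[(x')^2/2] and the right side is d/dt[-23x^2/2], so
d/dt[(x')^2/2 + 23x^2/2] = 0, i.e. (x')^2/2 + 23x^2/2 = constant.
Multiplying by 2, the integral of motion is E = (x')^2 + 23x^2.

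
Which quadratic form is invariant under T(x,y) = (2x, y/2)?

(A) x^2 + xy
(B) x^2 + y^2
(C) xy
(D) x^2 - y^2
C

T multiplies x by 2 and divides y by 2.
Substitute the transformed coordinates into each option and compare with the original:
(A) x^2 + xy  ->  (2x)^2 + (2x)(y/2) = 4x^2 + xy   [differs from x^2 + xy: not invariant]
(B) x^2 + y^2  ->  (2x)^2 + (y/2)^2 = 4x^2 + y^2/4   [differs from x^2 + y^2: not invariant]
(C) xy  ->  (2x)(y/2) = xy   [equals xy: invariant]
(D) x^2 - y^2  ->  (2x)^2 - (y/2)^2 = 4x^2 - y^2/4   [differs from x^2 - y^2: not invariant]

Only option (C), xy, is unchanged by the transformation.
The factors 2 and 1/2 cancel only in the pure product xy.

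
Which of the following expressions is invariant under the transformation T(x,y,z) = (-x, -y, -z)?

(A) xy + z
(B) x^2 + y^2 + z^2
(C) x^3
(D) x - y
B

Apply T(x,y,z) = (-x, -y, -z) to each option, i.e. replace (x, y, z) by the transformed coordinates.
Substitute the transformed coordinates into each option and compare with the original:
(A) xy + z  ->  (-x)(-y) + (-z) = xy - z   [differs from xy + z: not invariant]
(B) x^2 + y^2 + z^2  ->  (-x)^2 + (-y)^2 + (-z)^2 = x^2 + y^2 + z^2   [equals x^2 + y^2 + z^2: invariant]
(C) x^3  ->  (-x)^3 = -x^3   [differs from x^3: not invariant]
(D) x - y  ->  (-x) - (-y) = -x + y   [differs from x - y: not invariant]

Only option (B), x^2 + y^2 + z^2, is unchanged by the transformation.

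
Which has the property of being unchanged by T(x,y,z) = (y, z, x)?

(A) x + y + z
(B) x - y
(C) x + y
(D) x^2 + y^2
A

Apply T(x,y,z) = (y, z, x) to each option, i.e. replace (x, y, z) by the transformed coordinates.
Substitute the transformed coordinates into each option and compare with the original:
(A) x + y + z  ->  (y) + (z) + (x) = x + y + z   [equals x + y + z: invariant]
(B) x - y  ->  (y) - (z) = y - z   [differs from x - y: not invariant]
(C) x + y  ->  (y) + (z) = y + z   [differs from x + y: not invariant]
(D) x^2 + y^2  ->  (y)^2 + (z)^2 = y^2 + z^2   [differs from x^2 + y^2: not invariant]

Only option (A), x + y + z, is unchanged by the transformation.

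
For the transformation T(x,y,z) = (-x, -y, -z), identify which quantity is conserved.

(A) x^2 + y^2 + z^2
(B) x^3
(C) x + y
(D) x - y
A

Apply T(x,y,z) = (-x, -y, -z) to each option, i.e. replace (x, y, z) by the transformed coordinates.
Substitute the transformed coordinates into each option and compare with the original:
(A) x^2 + y^2 + z^2  ->  (-x)^2 + (-y)^2 + (-z)^2 = x^2 + y^2 + z^2   [equals x^2 + y^2 + z^2: invariant]
(B) x^3  ->  (-x)^3 = -x^3   [differs from x^3: not invariant]
(C) x + y  ->  (-x) + (-y) = -x - y   [differs from x + y: not invariant]
(D) x - y  ->  (-x) - (-y) = -x + y   [differs from x - y: not invariant]

Only option (A), x^2 + y^2 + z^2, is unchanged by the transformation.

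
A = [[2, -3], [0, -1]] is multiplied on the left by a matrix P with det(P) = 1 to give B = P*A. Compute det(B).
-2

By the multiplicative property of determinants, det(B) = det(P*A) = det(P) * det(A) = det(A),
so the determinant is invariant under multiplication by any determinant-1 matrix; we just need det(A).

det(A) = (2)(-1) - (-3)(0) = -2 - 0 = -2

Therefore det(B) = 1 * (-2) = -2.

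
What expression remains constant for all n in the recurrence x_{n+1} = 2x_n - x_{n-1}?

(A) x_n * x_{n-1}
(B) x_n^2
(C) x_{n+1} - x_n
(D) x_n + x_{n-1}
C

For the recurrence x_{n+1} = 2x_n - x_{n-1}:

If x_{n+1} = 2x_n - x_{n-1}, then:
x_{n+1} - x_n = x_n - x_{n-1}
The first difference is constant throughout the sequence.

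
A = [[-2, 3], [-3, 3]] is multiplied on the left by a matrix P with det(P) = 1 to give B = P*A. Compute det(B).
3

By the multiplicative property of determinants, det(B) = det(P*A) = det(P) * det(A) = det(A),
so the determinant is invariant under multiplication by any determinant-1 matrix; we just need det(A).

det(A) = (-2)(3) - (3)(-3) = -6 - (-9) = 3

Therefore det(B) = 1 * 3 = 3.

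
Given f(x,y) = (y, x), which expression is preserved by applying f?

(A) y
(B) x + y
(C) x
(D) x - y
B

For f(x,y) = (y, x):
After applying f: x' = y, y' = x. So x' + y' = y + x = x + y.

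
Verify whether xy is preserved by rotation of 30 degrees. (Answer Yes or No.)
No

Applying rotation by 30 degrees: x' = x*cos(30 degrees) - y*sin(30 degrees) = sqrt(3)x/2 - y/2, y' = x*sin(30 degrees) + y*cos(30 degrees) = x/2 + sqrt(3)y/2

Substituting into xy:
(sqrt(3)x/2 - y/2)(x/2 + sqrt(3)y/2)
= sqrt(3)x^2/4 + xy/2 - sqrt(3)y^2/4

This differs from the original expression xy, so it is NOT invariant.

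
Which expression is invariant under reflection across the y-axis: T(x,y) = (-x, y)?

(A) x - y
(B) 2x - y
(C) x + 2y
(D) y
D

The map is reflection across the y-axis: T(x,y) = (-x, y).
Substitute the transformed coordinates into each option and compare with the original:
(A) x - y  ->  (-x) - (y) = -x - y   [differs from x - y: not invariant]
(B) 2x - y  ->  2(-x) - (y) = -2x - y   [differs from 2x - y: not invariant]
(C) x + 2y  ->  (-x) + 2(y) = -x + 2y   [differs from x + 2y: not invariant]
(D) y  ->  (y) = y   [equals y: invariant]

Only option (D), y, is unchanged by the transformation.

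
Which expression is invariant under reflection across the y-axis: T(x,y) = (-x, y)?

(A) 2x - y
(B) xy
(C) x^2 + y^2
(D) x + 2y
C

The map is reflection across the y-axis: T(x,y) = (-x, y).
Substitute the transformed coordinates into each option and compare with the original:
(A) 2x - y  ->  2(-x) - (y) = -2x - y   [differs from 2x - y: not invariant]
(B) xy  ->  (-x)(y) = -xy   [differs from xy: not invariant]
(C) x^2 + y^2  ->  (-x)^2 + (y)^2 = x^2 + y^2   [equals x^2 + y^2: invariant]
(D) x + 2y  ->  (-x) + 2(y) = -x + 2y   [differs from x + 2y: not invariant]

Only option (C), x^2 + y^2, is unchanged by the transformation.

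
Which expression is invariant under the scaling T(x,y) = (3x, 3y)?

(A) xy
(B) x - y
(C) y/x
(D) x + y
C

Under the uniform scaling T(x,y) = (3x, 3y):
Substitute the transformed coordinates into each option and compare with the original:
(A) xy  ->  (3x)(3y) = 9xy   [differs from xy: not invariant]
(B) x - y  ->  (3x) - (3y) = 3x - 3y   [differs from x - y: not invariant]
(C) y/x  ->  (3y)/(3x) = y/x   [equals y/x: invariant]
(D) x + y  ->  (3x) + (3y) = 3x + 3y   [differs from x + y: not invariant]

Only option (C), y/x, is unchanged by the transformation.
The common factor 3 cancels in a ratio of coordinates, while sums, products and sums of squares pick up factors of 3 or 9.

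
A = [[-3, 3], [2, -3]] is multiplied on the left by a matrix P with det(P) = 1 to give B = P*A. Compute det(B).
3

By the multiplicative property of determinants, det(B) = det(P*A) = det(P) * det(A) = det(A),
so the determinant is invariant under multiplication by any determinant-1 matrix; we just need det(A).

det(A) = (-3)(-3) - (3)(2) = 9 - 6 = 3

Therefore det(B) = 1 * 3 = 3.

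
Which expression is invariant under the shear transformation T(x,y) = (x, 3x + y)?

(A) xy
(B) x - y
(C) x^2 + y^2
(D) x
D

Under the shear T(x,y) = (x, 3x + y):
Substitute the transformed coordinates into each option and compare with the original:
(A) xy  ->  (x)(3x + y) = 3x^2 + xy   [differs from xy: not invariant]
(B) x - y  ->  (x) - (3x + y) = -2x - y   [differs from x - y: not invariant]
(C) x^2 + y^2  ->  (x)^2 + (3x + y)^2 = 10x^2 + 6xy + y^2   [differs from x^2 + y^2: not invariant]
(D) x  ->  (x) = x   [equals x: invariant]

Only option (D), x, is unchanged by the transformation.
A vertical shear moves points parallel to the y-axis, so the x-coordinate (and any function of x alone) is unchanged.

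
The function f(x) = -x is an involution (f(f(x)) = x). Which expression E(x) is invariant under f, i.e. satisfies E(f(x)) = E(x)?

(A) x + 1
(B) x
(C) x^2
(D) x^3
C

Replace x by f(x) = -x in each option and simplify. As a quick numerical cross-check, also compare E(5) with E(f(5)) = E(-5).

(A) x + 1  ->  (-x) + 1 = 1 - x; check: E(5) = 6 but E(-5) = -4.   [not invariant]
(B) x  ->  (-x) = -x; check: E(5) = 5 but E(-5) = -5.   [not invariant]
(C) x^2  ->  (-x)^2, which simplifies back to x^2; check: E(5) = 25, E(-5) = 25.   [invariant]
(D) x^3  ->  (-x)^3 = -x^3; check: E(5) = 125 but E(-5) = -125.   [not invariant]

Only (C) is unchanged. E is symmetric under swapping x with f(x) = -x, which is exactly what an involution does.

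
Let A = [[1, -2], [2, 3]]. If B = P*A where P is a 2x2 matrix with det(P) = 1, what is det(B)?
7

By the multiplicative property of determinants, det(B) = det(P*A) = det(P) * det(A) = det(A),
so the determinant is invariant under multiplication by any determinant-1 matrix; we just need det(A).

det(A) = (1)(3) - (-2)(2) = 3 - (-4) = 7

Therefore det(B) = 1 * 7 = 7.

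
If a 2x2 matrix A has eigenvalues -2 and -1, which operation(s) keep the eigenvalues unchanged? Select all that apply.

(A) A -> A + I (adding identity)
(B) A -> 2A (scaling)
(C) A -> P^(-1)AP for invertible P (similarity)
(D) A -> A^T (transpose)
C and D

Eigenvalues are preserved by:
1. Similarity transformations: A -> P^(-1)AP (same characteristic polynomial)
2. Transpose: A^T has the same eigenvalues as A

Eigenvalues are NOT preserved by:
- Adding identity: eigenvalues become -2+1, -1+1
- Scaling: eigenvalues become -4, -2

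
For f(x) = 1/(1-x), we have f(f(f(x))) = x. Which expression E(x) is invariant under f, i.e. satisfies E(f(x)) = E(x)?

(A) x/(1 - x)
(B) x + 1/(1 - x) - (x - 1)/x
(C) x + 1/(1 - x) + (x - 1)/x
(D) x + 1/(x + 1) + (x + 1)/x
C

Replace x by f(x) = 1/(1 - x) in each option and simplify. As a quick numerical cross-check, also compare E(5) with E(f(5)) = E(-1/4).

(A) x/(1 - x)  ->  (1/(1 - x))/(1 - (1/(1 - x))) = -1/x; check: E(5) = -5/4 but E(-1/4) = -1/5.   [not invariant]
(B) x + 1/(1 - x) - (x - 1)/x  ->  (1/(1 - x)) + 1/(1 - (1/(1 - x))) - ((1/(1 - x)) - 1)/(1/(1 - x)) = (x^2(1 - x) - x + (x - 1)^2)/(x(x - 1)); check: E(5) = 79/20 but E(-1/4) = -89/20.   [not invariant]
(C) x + 1/(1 - x) + (x - 1)/x  ->  (1/(1 - x)) + 1/(1 - (1/(1 - x))) + ((1/(1 - x)) - 1)/(1/(1 - x)), which simplifies back to x + 1/(1 - x) + (x - 1)/x; check: E(5) = 111/20, E(-1/4) = 111/20.   [invariant]
(D) x + 1/(x + 1) + (x + 1)/x  ->  (1/(1 - x)) + 1/((1/(1 - x)) + 1) + ((1/(1 - x)) + 1)/(1/(1 - x)) = (-x^3 + 6x^2 - 11x + 7)/(x^2 - 3x + 2); check: E(5) = 191/30 but E(-1/4) = -23/12.   [not invariant]

Only (C) is unchanged. Indeed f(f(x)) = 1/(1 - 1/(1-x)) = (1-x)/(-x) = (x-1)/x, so E(x) = x + f(x) + f(f(x)) is the sum over the whole 3-cycle; applying f just permutes the three terms cyclically (x -> f(x) -> f(f(x)) -> x), leaving the sum unchanged.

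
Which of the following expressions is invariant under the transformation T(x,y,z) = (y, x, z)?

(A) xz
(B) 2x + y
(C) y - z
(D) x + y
D

Apply T(x,y,z) = (y, x, z) to each option, i.e. replace (x, y, z) by the transformed coordinates.
Substitute the transformed coordinates into each option and compare with the original:
(A) xz  ->  (y)(z) = yz   [differs from xz: not invariant]
(B) 2x + y  ->  2(y) + (x) = x + 2y   [differs from 2x + y: not invariant]
(C) y - z  ->  (x) - (z) = x - z   [differs from y - z: not invariant]
(D) x + y  ->  (y) + (x) = x + y   [equals x + y: invariant]

Only option (D), x + y, is unchanged by the transformation.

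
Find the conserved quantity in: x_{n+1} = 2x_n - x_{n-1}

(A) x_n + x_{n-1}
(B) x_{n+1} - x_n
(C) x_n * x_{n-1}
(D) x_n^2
B

For the recurrence x_{n+1} = 2x_n - x_{n-1}:

If x_{n+1} = 2x_n - x_{n-1}, then:
x_{n+1} - x_n = x_n - x_{n-1}
The first difference is constant throughout the sequence.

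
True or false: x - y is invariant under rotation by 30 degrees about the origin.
False

Applying rotation by 30 degrees: x' = x*cos(30 degrees) - y*sin(30 degrees) = sqrt(3)x/2 - y/2, y' = x*sin(30 degrees) + y*cos(30 degrees) = x/2 + sqrt(3)y/2

Substituting into x - y:
(sqrt(3)x/2 - y/2) - (x/2 + sqrt(3)y/2)
= -x/2 + sqrt(3)x/2 - sqrt(3)y/2 - y/2

This differs from the original expression x - y, so it is NOT invariant.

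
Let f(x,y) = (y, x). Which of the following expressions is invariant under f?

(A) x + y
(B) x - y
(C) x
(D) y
A

For f(x,y) = (y, x):
After applying f: x' = y, y' = x. So x' + y' = y + x = x + y.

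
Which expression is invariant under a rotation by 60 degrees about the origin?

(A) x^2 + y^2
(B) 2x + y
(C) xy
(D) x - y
A

A rotation by 60 degrees sends (x, y) to (x/2 - sqrt(3)y/2, sqrt(3)x/2 + y/2).
Substitute the transformed coordinates into each option and compare with the original:
(A) x^2 + y^2  ->  (x/2 - sqrt(3)y/2)^2 + (sqrt(3)x/2 + y/2)^2 = x^2 + y^2   [equals x^2 + y^2: invariant]
(B) 2x + y  ->  2(x/2 - sqrt(3)y/2) + (sqrt(3)x/2 + y/2) = sqrt(3)x/2 + x - sqrt(3)y + y/2   [differs from 2x + y: not invariant]
(C) xy  ->  (x/2 - sqrt(3)y/2)(sqrt(3)x/2 + y/2) = sqrt(3)x^2/4 - xy/2 - sqrt(3)y^2/4   [differs from xy: not invariant]
(D) x - y  ->  (x/2 - sqrt(3)y/2) - (sqrt(3)x/2 + y/2) = -sqrt(3)x/2 + x/2 - sqrt(3)y/2 - y/2   [differs from x - y: not invariant]

Only option (A), x^2 + y^2, is unchanged by the transformation.
Geometrically, x^2 + y^2 is the squared distance from the origin, which every rotation about the origin preserves.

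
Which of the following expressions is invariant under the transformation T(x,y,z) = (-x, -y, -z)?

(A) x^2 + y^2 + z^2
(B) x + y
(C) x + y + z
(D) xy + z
A

Apply T(x,y,z) = (-x, -y, -z) to each option, i.e. replace (x, y, z) by the transformed coordinates.
Substitute the transformed coordinates into each option and compare with the original:
(A) x^2 + y^2 + z^2  ->  (-x)^2 + (-y)^2 + (-z)^2 = x^2 + y^2 + z^2   [equals x^2 + y^2 + z^2: invariant]
(B) x + y  ->  (-x) + (-y) = -x - y   [differs from x + y: not invariant]
(C) x + y + z  ->  (-x) + (-y) + (-z) = -x - y - z   [differs from x + y + z: not invariant]
(D) xy + z  ->  (-x)(-y) + (-z) = xy - z   [differs from xy + z: not invariant]

Only option (A), x^2 + y^2 + z^2, is unchanged by the transformation.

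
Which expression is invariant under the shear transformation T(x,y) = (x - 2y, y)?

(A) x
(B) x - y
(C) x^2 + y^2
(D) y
D

Under the shear T(x,y) = (x - 2y, y):
Substitute the transformed coordinates into each option and compare with the original:
(A) x  ->  (x - 2y) = x - 2y   [differs from x: not invariant]
(B) x - y  ->  (x - 2y) - (y) = x - 3y   [differs from x - y: not invariant]
(C) x^2 + y^2  ->  (x - 2y)^2 + (y)^2 = x^2 - 4xy + 5y^2   [differs from x^2 + y^2: not invariant]
(D) y  ->  (y) = y   [equals y: invariant]

Only option (D), y, is unchanged by the transformation.
A horizontal shear moves points parallel to the x-axis, so the y-coordinate (and any function of y alone) is unchanged.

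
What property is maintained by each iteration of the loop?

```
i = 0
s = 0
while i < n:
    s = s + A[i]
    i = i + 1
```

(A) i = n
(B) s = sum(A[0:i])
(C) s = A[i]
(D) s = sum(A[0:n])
B

A loop invariant must hold before the first iteration and be re-established by every execution of the body.

(B) s = sum(A[0:i]): Initially i = 0 and s = 0 = sum of the empty slice A[0:0]. If s = sum(A[0:i]) holds at the top of an iteration, the body sets s to sum(A[0:i]) + A[i] = sum(A[0:i+1]) and then i to i+1, so s = sum(A[0:i]) holds again. At exit i = n, giving s = sum(A[0:n]).

The other options fail:
(A) i = n: false initially (i = 0); it is the exit condition, not an invariant.
(C) s = A[i]: after the first iteration s = A[0] but i = 1, so s = A[i] compares s with the wrong element (and fails in general).
(D) s = sum(A[0:n]): false before the loop (s = 0, not the full sum) -- it only becomes true at exit.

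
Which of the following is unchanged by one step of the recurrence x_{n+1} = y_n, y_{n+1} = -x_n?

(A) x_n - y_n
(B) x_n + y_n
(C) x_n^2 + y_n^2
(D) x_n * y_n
C

For the recurrence x_{n+1} = y_n, y_{n+1} = -x_n:

x_{n+1}^2 + y_{n+1}^2 = y_n^2 + (-x_n)^2 = x_n^2 + y_n^2
The sum of squares is conserved (like energy in a harmonic oscillator).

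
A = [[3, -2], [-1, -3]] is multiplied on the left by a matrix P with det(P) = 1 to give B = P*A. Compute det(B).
-11

By the multiplicative property of determinants, det(B) = det(P*A) = det(P) * det(A) = det(A),
so the determinant is invariant under multiplication by any determinant-1 matrix; we just need det(A).

det(A) = (3)(-3) - (-2)(-1) = -9 - 2 = -11

Therefore det(B) = 1 * (-11) = -11.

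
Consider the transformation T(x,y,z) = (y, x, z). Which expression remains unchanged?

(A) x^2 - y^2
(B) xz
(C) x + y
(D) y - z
C

Apply T(x,y,z) = (y, x, z) to each option, i.e. replace (x, y, z) by the transformed coordinates.
Substitute the transformed coordinates into each option and compare with the original:
(A) x^2 - y^2  ->  (y)^2 - (x)^2 = -x^2 + y^2   [differs from x^2 - y^2: not invariant]
(B) xz  ->  (y)(z) = yz   [differs from xz: not invariant]
(C) x + y  ->  (y) + (x) = x + y   [equals x + y: invariant]
(D) y - z  ->  (x) - (z) = x - z   [differs from y - z: not invariant]

Only option (C), x + y, is unchanged by the transformation.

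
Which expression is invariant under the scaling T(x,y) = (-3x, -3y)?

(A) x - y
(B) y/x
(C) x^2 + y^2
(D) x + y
B

Under the uniform scaling T(x,y) = (-3x, -3y):
Substitute the transformed coordinates into each option and compare with the original:
(A) x - y  ->  (-3x) - (-3y) = -3x + 3y   [differs from x - y: not invariant]
(B) y/x  ->  (-3y)/(-3x) = y/x   [equals y/x: invariant]
(C) x^2 + y^2  ->  (-3x)^2 + (-3y)^2 = 9x^2 + 9y^2   [differs from x^2 + y^2: not invariant]
(D) x + y  ->  (-3x) + (-3y) = -3x - 3y   [differs from x + y: not invariant]

Only option (B), y/x, is unchanged by the transformation.
The common factor -3 cancels in a ratio of coordinates, while sums, products and sums of squares pick up factors of -3 or 9.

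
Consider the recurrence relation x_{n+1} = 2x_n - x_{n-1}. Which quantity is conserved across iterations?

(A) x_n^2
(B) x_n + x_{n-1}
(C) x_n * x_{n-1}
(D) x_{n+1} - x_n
D

For the recurrence x_{n+1} = 2x_n - x_{n-1}:

If x_{n+1} = 2x_n - x_{n-1}, then:
x_{n+1} - x_n = x_n - x_{n-1}
The first difference is constant throughout the sequence.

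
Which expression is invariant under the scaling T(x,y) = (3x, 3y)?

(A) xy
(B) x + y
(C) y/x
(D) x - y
C

Under the uniform scaling T(x,y) = (3x, 3y):
Substitute the transformed coordinates into each option and compare with the original:
(A) xy  ->  (3x)(3y) = 9xy   [differs from xy: not invariant]
(B) x + y  ->  (3x) + (3y) = 3x + 3y   [differs from x + y: not invariant]
(C) y/x  ->  (3y)/(3x) = y/x   [equals y/x: invariant]
(D) x - y  ->  (3x) - (3y) = 3x - 3y   [differs from x - y: not invariant]

Only option (C), y/x, is unchanged by the transformation.
The common factor 3 cancels in a ratio of coordinates, while sums, products and sums of squares pick up factors of 3 or 9.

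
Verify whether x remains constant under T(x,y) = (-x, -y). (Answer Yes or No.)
No

Substitute T(x,y) = (-x, -y) into the expression and compare with the original.

Original: x
After applying T: (-x) = -x

This differs from the original x (difference: -2x), so the expression is NOT invariant.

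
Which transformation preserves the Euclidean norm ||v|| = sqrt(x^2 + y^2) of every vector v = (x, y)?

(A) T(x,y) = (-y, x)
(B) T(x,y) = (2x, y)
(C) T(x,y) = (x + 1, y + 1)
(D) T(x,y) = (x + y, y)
A

A transformation preserves a norm if ||T(v)|| = ||v|| for every v; a single vector where the norm changes rules an option out.

(A) T(x,y) = (-y, x): preserves the norm -- it is an orthogonal map (a rotation/reflection), and (-y)^2 + (x)^2 simplifies to x^2 + y^2.
(B) T(x,y) = (2x, y): v = (1, 0) has norm sqrt((1)^2 + (0)^2) = 1, but T(v) = (2, 0) has norm 2 -- not preserved.
(C) T(x,y) = (x + 1, y + 1): v = (1, 0) has norm sqrt((1)^2 + (0)^2) = 1, but T(v) = (2, 1) has norm sqrt(5) -- not preserved.
(D) T(x,y) = (x + y, y): v = (0, 1) has norm sqrt((0)^2 + (1)^2) = 1, but T(v) = (1, 1) has norm sqrt(2) -- not preserved.

Therefore the answer is (A).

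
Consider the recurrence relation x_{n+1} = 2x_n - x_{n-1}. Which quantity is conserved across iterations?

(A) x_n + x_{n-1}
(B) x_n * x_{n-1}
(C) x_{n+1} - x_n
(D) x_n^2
C

For the recurrence x_{n+1} = 2x_n - x_{n-1}:

If x_{n+1} = 2x_n - x_{n-1}, then:
x_{n+1} - x_n = x_n - x_{n-1}
The first difference is constant throughout the sequence.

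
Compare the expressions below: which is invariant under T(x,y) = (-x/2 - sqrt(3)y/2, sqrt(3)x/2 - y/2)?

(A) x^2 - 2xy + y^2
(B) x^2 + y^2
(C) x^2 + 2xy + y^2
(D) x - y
B

An expression E(x,y) is invariant under T if E(T(x,y)) = E(x,y). Here T(x,y) = (-x/2 - sqrt(3)y/2, sqrt(3)x/2 - y/2).
Substitute the transformed coordinates into each option and compare with the original:
(A) x^2 - 2xy + y^2  ->  (-x/2 - sqrt(3)y/2)^2 - 2(-x/2 - sqrt(3)y/2)(sqrt(3)x/2 - y/2) + (sqrt(3)x/2 - y/2)^2 = sqrt(3)x^2/2 + x^2 + xy - sqrt(3)y^2/2 + y^2   [differs from x^2 - 2xy + y^2: not invariant]
(B) x^2 + y^2  ->  (-x/2 - sqrt(3)y/2)^2 + (sqrt(3)x/2 - y/2)^2 = x^2 + y^2   [equals x^2 + y^2: invariant]
(C) x^2 + 2xy + y^2  ->  (-x/2 - sqrt(3)y/2)^2 + 2(-x/2 - sqrt(3)y/2)(sqrt(3)x/2 - y/2) + (sqrt(3)x/2 - y/2)^2 = -sqrt(3)x^2/2 + x^2 - xy + sqrt(3)y^2/2 + y^2   [differs from x^2 + 2xy + y^2: not invariant]
(D) x - y  ->  (-x/2 - sqrt(3)y/2) - (sqrt(3)x/2 - y/2) = -sqrt(3)x/2 - x/2 - sqrt(3)y/2 + y/2   [differs from x - y: not invariant]

Only option (B), x^2 + y^2, is unchanged by the transformation.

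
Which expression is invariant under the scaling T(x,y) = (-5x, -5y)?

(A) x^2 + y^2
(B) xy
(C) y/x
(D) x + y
C

Under the uniform scaling T(x,y) = (-5x, -5y):
Substitute the transformed coordinates into each option and compare with the original:
(A) x^2 + y^2  ->  (-5x)^2 + (-5y)^2 = 25x^2 + 25y^2   [differs from x^2 + y^2: not invariant]
(B) xy  ->  (-5x)(-5y) = 25xy   [differs from xy: not invariant]
(C) y/x  ->  (-5y)/(-5x) = y/x   [equals y/x: invariant]
(D) x + y  ->  (-5x) + (-5y) = -5x - 5y   [differs from x + y: not invariant]

Only option (C), y/x, is unchanged by the transformation.
The common factor -5 cancels in a ratio of coordinates, while sums, products and sums of squares pick up factors of -5 or 25.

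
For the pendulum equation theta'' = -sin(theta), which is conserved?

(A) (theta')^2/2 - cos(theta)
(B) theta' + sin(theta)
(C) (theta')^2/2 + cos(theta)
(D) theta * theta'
A

A first integral I satisfies dI/dt = 0 along every solution. Differentiate each option and use the equation of motion:
(A) d/dt[(theta')^2/2 - cos(theta)] = theta' theta'' + sin(theta) theta' = theta'(-sin(theta)) + theta' sin(theta) = 0
(B) d/dt[theta' + sin(theta)] = theta'' + cos(theta) theta' = -sin(theta) + theta' cos(theta), not identically 0
(C) d/dt[(theta')^2/2 + cos(theta)] = theta' theta'' - sin(theta) theta' = -2 theta' sin(theta), not identically 0
(D) d/dt[theta * theta'] = (theta')^2 + theta theta'' = (theta')^2 - theta sin(theta), not identically 0

Only (A) has zero time-derivative. This is the total energy: kinetic (theta')^2/2 plus potential -cos(theta).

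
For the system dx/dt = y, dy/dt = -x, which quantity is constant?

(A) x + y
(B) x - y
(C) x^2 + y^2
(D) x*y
C

A first integral I satisfies dI/dt = 0 along every solution. Differentiate each option and use the equation of motion:
(A) d/dt[x + y] = y + (-x) = y - x, not identically 0
(B) d/dt[x - y] = y - (-x) = x + y, not identically 0
(C) d/dt[x^2 + y^2] = 2x*dx/dt + 2y*dy/dt = 2x*y + 2y*(-x) = 0
(D) d/dt[x*y] = (dx/dt)y + x(dy/dt) = y^2 - x^2, not identically 0

Only (C) has zero time-derivative. So x^2 + y^2 (the squared radius; trajectories are circles) is the conserved quantity.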